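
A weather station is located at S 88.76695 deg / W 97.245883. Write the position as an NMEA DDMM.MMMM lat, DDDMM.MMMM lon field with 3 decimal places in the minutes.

φ: fractional part 0.766950 → 46.01700 minutes
Longitude: 97° + 0.245883 × 60 = 97° 14.75298′

8846.017,S / 09714.753,W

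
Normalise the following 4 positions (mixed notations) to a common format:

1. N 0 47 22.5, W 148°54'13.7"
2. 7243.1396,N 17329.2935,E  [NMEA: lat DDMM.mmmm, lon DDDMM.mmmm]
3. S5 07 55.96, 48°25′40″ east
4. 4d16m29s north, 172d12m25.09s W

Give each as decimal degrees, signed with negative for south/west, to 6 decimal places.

Point 1:
  Latitude: 0 + 47/60 + 22.5/3600 = 0.7895833
  N ⇒ keep positive
  Lon: 54′ + 13.7″ = 54.22833′; 148 + 54.22833/60 = 148.9038056
  hemisphere W, so the sign is −
Point 2:
  Lat: degrees = first 2 digits = 72, minutes = 43.1396; 72 + 43.1396/60 = 72.7189933
  N ⇒ keep positive
  λ: split at 3 digits → 173° and 29.2935′; 173 + 29.2935/60 = 173.4882250
  E ⇒ keep positive
Point 3:
  Latitude: 7′ + 55.96″ = 7.93267′; 5 + 7.93267/60 = 5.1322111
  hemisphere S, so the sign is −
  λ: 48° + 25/60 + 40/3600 = 48 + 0.416667 + 0.011111 = 48.4277778
  E ⇒ keep positive
Point 4:
  Lat: 16′ + 29″ = 16.48333′; 4 + 16.48333/60 = 4.2747222
  N ⇒ keep positive
  Longitude: 12′ + 25.09″ = 12.41817′; 172 + 12.41817/60 = 172.2069694
  W ⇒ negate

1. 0.789583, -148.903806
2. 72.718993, 173.488225
3. -5.132211, 48.427778
4. 4.274722, -172.206969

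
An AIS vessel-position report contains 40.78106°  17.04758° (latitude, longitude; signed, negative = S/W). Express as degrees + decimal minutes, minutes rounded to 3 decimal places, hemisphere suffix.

40° 46.864′ N, 17° 2.855′ E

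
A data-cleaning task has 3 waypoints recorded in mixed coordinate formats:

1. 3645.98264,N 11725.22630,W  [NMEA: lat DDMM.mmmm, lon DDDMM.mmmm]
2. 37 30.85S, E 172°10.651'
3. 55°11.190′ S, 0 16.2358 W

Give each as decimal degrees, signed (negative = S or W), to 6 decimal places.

Point 1:
  φ: degrees = first 2 digits = 36, minutes = 45.98264; 36 + 45.98264/60 = 36.7663773
  N ⇒ keep positive
  λ: degrees = first 3 digits = 117, minutes = 25.2263; 117 + 25.2263/60 = 117.4204383
  hemisphere W, so the sign is −
Point 2:
  φ: 37 + 30.85/60 = 37.5141667
  hemisphere S, so the sign is −
  Lon: 172 + 10.651/60 = 172.1775167
  E ⇒ keep positive
Point 3:
  φ: 11.19′ = 0.186500°; total 55.1865000
  S ⇒ negate
  λ: 16.2358′ = 0.270597°; total 0.2705967
  hemisphere W, so the sign is −

1. 36.766377, -117.420438
2. -37.514167, 172.177517
3. -55.186500, -0.270597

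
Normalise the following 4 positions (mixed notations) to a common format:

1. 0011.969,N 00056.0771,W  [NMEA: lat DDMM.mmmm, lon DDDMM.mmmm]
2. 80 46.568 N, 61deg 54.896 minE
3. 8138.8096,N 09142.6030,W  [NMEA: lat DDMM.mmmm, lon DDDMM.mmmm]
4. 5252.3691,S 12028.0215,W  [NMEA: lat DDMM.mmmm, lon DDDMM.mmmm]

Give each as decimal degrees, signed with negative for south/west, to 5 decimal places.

Point 1:
  φ: split at 2 digits → 00° and 11.969′; 0 + 11.969/60 = 0.199483
  N ⇒ keep positive
  Lon: split at 3 digits → 000° and 56.0771′; 0 + 56.0771/60 = 0.934618
  hemisphere W, so the sign is −
Point 2:
  Latitude: 80 + 46.568/60 = 80.776133
  N → positive
  Longitude: 61 + 54.896/60 = 61.914933
  E → positive
Point 3:
  Lat: degrees = first 2 digits = 81, minutes = 38.8096; 81 + 38.8096/60 = 81.646827
  N ⇒ keep positive
  λ: split at 3 digits → 091° and 42.603′; 91 + 42.603/60 = 91.710050
  W ⇒ negate
Point 4:
  Lat: degrees = first 2 digits = 52, minutes = 52.3691; 52 + 52.3691/60 = 52.872818
  hemisphere S, so the sign is −
  Longitude: split at 3 digits → 120° and 28.0215′; 120 + 28.0215/60 = 120.467025
  hemisphere W, so the sign is −

1. 0.19948, -0.93462
2. 80.77613, 61.91493
3. 81.64683, -91.71005
4. -52.87282, -120.46703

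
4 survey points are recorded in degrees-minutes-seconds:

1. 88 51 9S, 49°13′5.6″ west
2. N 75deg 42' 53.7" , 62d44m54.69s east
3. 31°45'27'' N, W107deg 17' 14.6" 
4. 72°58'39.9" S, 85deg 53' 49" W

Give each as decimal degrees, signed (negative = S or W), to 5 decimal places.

1. -88.85250, -49.21822
2. 75.71492, 62.74853
3. 31.75750, -107.28739
4. -72.97775, -85.89694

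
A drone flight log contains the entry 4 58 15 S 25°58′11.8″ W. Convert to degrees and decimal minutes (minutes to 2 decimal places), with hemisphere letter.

4° 58.25′ S, 25° 58.20′ W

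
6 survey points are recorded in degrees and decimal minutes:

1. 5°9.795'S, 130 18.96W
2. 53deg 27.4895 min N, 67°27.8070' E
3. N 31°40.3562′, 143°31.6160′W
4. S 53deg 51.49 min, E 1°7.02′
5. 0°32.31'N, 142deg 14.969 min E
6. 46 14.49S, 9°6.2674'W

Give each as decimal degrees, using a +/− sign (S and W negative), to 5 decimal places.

1. -5.16325, -130.31600
2. 53.45816, 67.46345
3. 31.67260, -143.52693
4. -53.85817, 1.11700
5. 0.53850, 142.24948
6. -46.24150, -9.10446

Point 1:
  Latitude: 9.795′ = 0.163250°; total 5.163250
  S → negative
  Longitude: 18.96′ = 0.316000°; total 130.316000
  hemisphere W, so the sign is −
Point 2:
  Lat: 53 + 27.4895/60 = 53.458158
  N ⇒ keep positive
  Longitude: 27.807′ = 0.463450°; total 67.463450
  E ⇒ keep positive
Point 3:
  Lat: 40.3562′ = 0.672603°; total 31.672603
  N → positive
  Lon: 31.616′ = 0.526933°; total 143.526933
  W ⇒ negate
Point 4:
  φ: 53 + 51.49/60 = 53.858167
  hemisphere S, so the sign is −
  Lon: 7.02′ = 0.117000°; total 1.117000
  E ⇒ keep positive
Point 5:
  Lat: 32.31′ = 0.538500°; total 0.538500
  N → positive
  Longitude: 14.969′ = 0.249483°; total 142.249483
  E ⇒ keep positive
Point 6:
  φ: 14.49′ = 0.241500°; total 46.241500
  S → negative
  Longitude: 9 + 6.2674/60 = 9.104457
  hemisphere W, so the sign is −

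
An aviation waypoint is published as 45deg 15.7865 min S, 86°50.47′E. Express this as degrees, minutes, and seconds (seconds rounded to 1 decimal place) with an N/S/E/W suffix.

45°15′47.2″ S, 86°50′28.2″ E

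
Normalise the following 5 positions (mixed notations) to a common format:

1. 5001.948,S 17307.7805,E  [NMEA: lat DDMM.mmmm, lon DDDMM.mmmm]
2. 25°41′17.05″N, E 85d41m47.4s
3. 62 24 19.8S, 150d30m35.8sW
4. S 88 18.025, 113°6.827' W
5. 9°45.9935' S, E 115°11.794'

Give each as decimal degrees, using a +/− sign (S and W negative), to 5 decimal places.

Point 1:
  Lat: degrees = first 2 digits = 50, minutes = 1.948; 50 + 1.948/60 = 50.032467
  S ⇒ negate
  λ: degrees = first 3 digits = 173, minutes = 7.7805; 173 + 7.7805/60 = 173.129675
  E → positive
Point 2:
  φ: 25° + 41/60 + 17.05/3600 = 25 + 0.683333 + 0.004736 = 25.688069
  N ⇒ keep positive
  Longitude: 85 + 41/60 + 47.4/3600 = 85.696500
  E ⇒ keep positive
Point 3:
  φ: 62 + 24/60 + 19.8/3600 = 62.405500
  hemisphere S, so the sign is −
  Lon: 150 + 30/60 + 35.8/3600 = 150.509944
  W ⇒ negate
Point 4:
  φ: 88 + 18.025/60 = 88.300417
  S → negative
  Longitude: 113 + 6.827/60 = 113.113783
  hemisphere W, so the sign is −
Point 5:
  φ: 9 + 45.9935/60 = 9.766558
  hemisphere S, so the sign is −
  Longitude: 115 + 11.794/60 = 115.196567
  E → positive

1. -50.03247, 173.12968
2. 25.68807, 85.69650
3. -62.40550, -150.50994
4. -88.30042, -113.11378
5. -9.76656, 115.19657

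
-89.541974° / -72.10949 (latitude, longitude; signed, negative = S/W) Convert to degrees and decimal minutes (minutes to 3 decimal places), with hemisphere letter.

89° 32.518′ S, 72° 6.569′ W

Latitude is negative → S; |value| = 89.541974
φ: 89° + 0.541974 × 60 = 89° 32.51844′
Longitude is negative → W; |value| = 72.109490
λ: fractional part 0.109490 → 6.56940 minutes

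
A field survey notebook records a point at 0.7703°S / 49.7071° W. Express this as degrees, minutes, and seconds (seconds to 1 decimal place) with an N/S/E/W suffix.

φ: whole degrees 0; 46.21800′ → 46′ and 13.080″
λ: 0.707100 × 60 = 42.42600′ → 42′, remainder × 60 = 25.560″

0°46′13.1″ S, 49°42′25.6″ W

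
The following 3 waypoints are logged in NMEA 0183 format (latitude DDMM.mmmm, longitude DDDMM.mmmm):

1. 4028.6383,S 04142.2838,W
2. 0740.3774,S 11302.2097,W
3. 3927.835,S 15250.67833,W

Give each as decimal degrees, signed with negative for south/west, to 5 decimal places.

1. -40.47731, -41.70473
2. -7.67296, -113.03683
3. -39.46392, -152.84464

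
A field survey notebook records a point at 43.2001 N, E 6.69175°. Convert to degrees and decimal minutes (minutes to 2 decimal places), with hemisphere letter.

43° 12.01′ N, 6° 41.51′ E

Lat: fractional part 0.200100 → 12.0060 minutes
Longitude: 6° + 0.691750 × 60 = 6° 41.5050′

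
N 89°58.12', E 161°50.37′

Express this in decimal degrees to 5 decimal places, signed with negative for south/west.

Latitude: 58.12′ = 0.968667°; total 89.968667
N → positive
Lon: 50.37′ = 0.839500°; total 161.839500
E ⇒ keep positive

89.96867, 161.83950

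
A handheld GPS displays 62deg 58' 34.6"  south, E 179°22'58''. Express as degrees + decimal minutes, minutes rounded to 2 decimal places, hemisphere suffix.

φ: seconds/60 = 0.57667; minutes = 58 + 0.57667 = 58.5767
Lon: seconds/60 = 0.96667; minutes = 22 + 0.96667 = 22.9667

62° 58.58′ S, 179° 22.97′ E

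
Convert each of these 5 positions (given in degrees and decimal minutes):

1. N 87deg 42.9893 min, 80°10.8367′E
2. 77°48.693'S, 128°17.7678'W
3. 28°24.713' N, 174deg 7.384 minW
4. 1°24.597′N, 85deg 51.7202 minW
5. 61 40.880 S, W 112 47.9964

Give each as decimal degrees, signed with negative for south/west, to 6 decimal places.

Point 1:
  Latitude: 42.9893′ = 0.716488°; total 87.7164883
  N → positive
  Lon: 10.8367′ = 0.180612°; total 80.1806117
  E ⇒ keep positive
Point 2:
  φ: 48.693′ = 0.811550°; total 77.8115500
  S ⇒ negate
  Lon: 128 + 17.7678/60 = 128.2961300
  W → negative
Point 3:
  Latitude: 24.713′ = 0.411883°; total 28.4118833
  N → positive
  Longitude: 174 + 7.384/60 = 174.1230667
  hemisphere W, so the sign is −
Point 4:
  Lat: 24.597′ = 0.409950°; total 1.4099500
  N ⇒ keep positive
  Longitude: 51.7202′ = 0.862003°; total 85.8620033
  W → negative
Point 5:
  Lat: 61 + 40.88/60 = 61.6813333
  hemisphere S, so the sign is −
  λ: 47.9964′ = 0.799940°; total 112.7999400
  W → negative

1. 87.716488, 80.180612
2. -77.811550, -128.296130
3. 28.411883, -174.123067
4. 1.409950, -85.862003
5. -61.681333, -112.799940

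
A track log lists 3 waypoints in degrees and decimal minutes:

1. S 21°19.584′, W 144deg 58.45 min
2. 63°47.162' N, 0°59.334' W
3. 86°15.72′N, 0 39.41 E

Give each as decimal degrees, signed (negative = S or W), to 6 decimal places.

Point 1:
  φ: 21 + 19.584/60 = 21.3264000
  S ⇒ negate
  λ: 144 + 58.45/60 = 144.9741667
  W ⇒ negate
Point 2:
  Latitude: 63 + 47.162/60 = 63.7860333
  N ⇒ keep positive
  Lon: 59.334′ = 0.988900°; total 0.9889000
  W → negative
Point 3:
  Lat: 15.72′ = 0.262000°; total 86.2620000
  N → positive
  Lon: 39.41′ = 0.656833°; total 0.6568333
  E ⇒ keep positive

1. -21.326400, -144.974167
2. 63.786033, -0.988900
3. 86.262000, 0.656833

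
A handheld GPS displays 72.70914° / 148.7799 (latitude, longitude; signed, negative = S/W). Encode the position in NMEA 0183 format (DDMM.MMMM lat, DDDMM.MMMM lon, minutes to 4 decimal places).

7242.5484,N / 14846.7940,E

Latitude: 72° + 0.709140 × 60 = 72° 42.548400′
Longitude: minutes = (148.779900 − 148) × 60 = 46.794000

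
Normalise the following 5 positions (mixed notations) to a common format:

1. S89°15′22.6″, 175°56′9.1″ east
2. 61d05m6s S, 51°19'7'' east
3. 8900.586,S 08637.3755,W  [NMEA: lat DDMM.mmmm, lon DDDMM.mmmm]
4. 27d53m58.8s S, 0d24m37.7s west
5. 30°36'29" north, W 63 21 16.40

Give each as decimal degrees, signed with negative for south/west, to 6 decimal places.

Point 1:
  Latitude: 89° + 15/60 + 22.6/3600 = 89 + 0.250000 + 0.006278 = 89.2562778
  S ⇒ negate
  Longitude: 56′ + 9.1″ = 56.15167′; 175 + 56.15167/60 = 175.9358611
  E → positive
Point 2:
  Lat: 61 + 5/60 + 6/3600 = 61.0850000
  S → negative
  Longitude: 51 + 19/60 + 7/3600 = 51.3186111
  E → positive
Point 3:
  Latitude: split at 2 digits → 89° and 0.586′; 89 + 0.586/60 = 89.0097667
  hemisphere S, so the sign is −
  Longitude: split at 3 digits → 086° and 37.3755′; 86 + 37.3755/60 = 86.6229250
  W ⇒ negate
Point 4:
  φ: 27° + 53/60 + 58.8/3600 = 27 + 0.883333 + 0.016333 = 27.8996667
  hemisphere S, so the sign is −
  Longitude: 24′ + 37.7″ = 24.62833′; 0 + 24.62833/60 = 0.4104722
  hemisphere W, so the sign is −
Point 5:
  Latitude: 30 + 36/60 + 29/3600 = 30.6080556
  N → positive
  λ: 63 + 21/60 + 16.4/3600 = 63.3545556
  W → negative

1. -89.256278, 175.935861
2. -61.085000, 51.318611
3. -89.009767, -86.622925
4. -27.899667, -0.410472
5. 30.608056, -63.354556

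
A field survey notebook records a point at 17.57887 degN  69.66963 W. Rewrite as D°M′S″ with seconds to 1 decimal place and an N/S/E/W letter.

17°34′43.9″ N, 69°40′10.7″ W

Lat: 0.578870° → 34.73220′; 0.73220 × 60 = 43.932″
λ: 0.669630° → 40.17780′; 0.17780 × 60 = 10.668″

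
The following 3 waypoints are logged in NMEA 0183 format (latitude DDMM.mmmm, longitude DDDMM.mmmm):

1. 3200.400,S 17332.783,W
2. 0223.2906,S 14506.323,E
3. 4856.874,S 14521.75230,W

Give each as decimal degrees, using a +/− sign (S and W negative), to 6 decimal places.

1. -32.006667, -173.546383
2. -2.388177, 145.105383
3. -48.947900, -145.362538

Point 1:
  Latitude: degrees = first 2 digits = 32, minutes = 0.4; 32 + 0.4/60 = 32.0066667
  S ⇒ negate
  Longitude: split at 3 digits → 173° and 32.783′; 173 + 32.783/60 = 173.5463833
  hemisphere W, so the sign is −
Point 2:
  φ: degrees = first 2 digits = 2, minutes = 23.2906; 2 + 23.2906/60 = 2.3881767
  S → negative
  λ: degrees = first 3 digits = 145, minutes = 6.323; 145 + 6.323/60 = 145.1053833
  E → positive
Point 3:
  Lat: split at 2 digits → 48° and 56.874′; 48 + 56.874/60 = 48.9479000
  hemisphere S, so the sign is −
  Longitude: degrees = first 3 digits = 145, minutes = 21.7523; 145 + 21.7523/60 = 145.3625383
  W ⇒ negate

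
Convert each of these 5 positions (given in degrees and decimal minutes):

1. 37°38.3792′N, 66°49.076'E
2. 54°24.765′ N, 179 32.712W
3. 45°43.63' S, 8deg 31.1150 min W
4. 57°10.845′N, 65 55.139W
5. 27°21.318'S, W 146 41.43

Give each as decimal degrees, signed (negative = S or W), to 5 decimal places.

Point 1:
  Lat: 37 + 38.3792/60 = 37.639653
  N → positive
  Longitude: 49.076′ = 0.817933°; total 66.817933
  E ⇒ keep positive
Point 2:
  Latitude: 24.765′ = 0.412750°; total 54.412750
  N ⇒ keep positive
  Lon: 32.712′ = 0.545200°; total 179.545200
  hemisphere W, so the sign is −
Point 3:
  φ: 43.63′ = 0.727167°; total 45.727167
  S → negative
  Lon: 31.115′ = 0.518583°; total 8.518583
  W → negative
Point 4:
  Lat: 57 + 10.845/60 = 57.180750
  N ⇒ keep positive
  Lon: 65 + 55.139/60 = 65.918983
  hemisphere W, so the sign is −
Point 5:
  φ: 27 + 21.318/60 = 27.355300
  hemisphere S, so the sign is −
  Lon: 41.43′ = 0.690500°; total 146.690500
  hemisphere W, so the sign is −

1. 37.63965, 66.81793
2. 54.41275, -179.54520
3. -45.72717, -8.51858
4. 57.18075, -65.91898
5. -27.35530, -146.69050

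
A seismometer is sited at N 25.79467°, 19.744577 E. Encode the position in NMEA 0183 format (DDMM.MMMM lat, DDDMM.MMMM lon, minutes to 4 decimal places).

φ: fractional part 0.794670 → 47.680200 minutes
Lon: minutes = (19.744577 − 19) × 60 = 44.674620

2547.6802,N / 01944.6746,E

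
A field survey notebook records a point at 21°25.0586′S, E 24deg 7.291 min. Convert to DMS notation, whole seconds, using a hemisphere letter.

Lat: fractional minutes 0.05860 × 60 = 3.52″
λ: 7.29100′ → 7′ and 0.29100 × 60 = 17.46″

21°25′4″ S, 24°07′17″ E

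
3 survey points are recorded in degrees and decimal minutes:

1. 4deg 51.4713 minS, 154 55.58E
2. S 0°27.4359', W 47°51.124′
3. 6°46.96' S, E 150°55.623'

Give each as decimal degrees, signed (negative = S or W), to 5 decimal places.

Point 1:
  Latitude: 51.4713′ = 0.857855°; total 4.857855
  S → negative
  Longitude: 55.58′ = 0.926333°; total 154.926333
  E → positive
Point 2:
  Lat: 0 + 27.4359/60 = 0.457265
  S → negative
  λ: 51.124′ = 0.852067°; total 47.852067
  W ⇒ negate
Point 3:
  φ: 46.96′ = 0.782667°; total 6.782667
  hemisphere S, so the sign is −
  Longitude: 55.623′ = 0.927050°; total 150.927050
  E ⇒ keep positive

1. -4.85786, 154.92633
2. -0.45727, -47.85207
3. -6.78267, 150.92705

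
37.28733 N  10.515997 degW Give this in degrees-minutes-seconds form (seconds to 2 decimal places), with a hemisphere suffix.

37°17′14.39″ N, 10°30′57.59″ W

φ: whole degrees 37; 17.23980′ → 17′ and 14.3880″
Longitude: 0.515997 × 60 = 30.95982′ → 30′, remainder × 60 = 57.5892″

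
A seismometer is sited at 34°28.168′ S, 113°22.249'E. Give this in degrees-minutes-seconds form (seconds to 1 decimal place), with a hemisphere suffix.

Latitude: fractional minutes 0.16800 × 60 = 10.080″
Longitude: fractional minutes 0.24900 × 60 = 14.940″

34°28′10.1″ S, 113°22′14.9″ E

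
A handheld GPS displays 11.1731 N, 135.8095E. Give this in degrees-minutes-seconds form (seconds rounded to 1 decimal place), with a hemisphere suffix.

Lat: 0.173100 × 60 = 10.38600′ → 10′, remainder × 60 = 23.160″
λ: whole degrees 135; 48.57000′ → 48′ and 34.200″

11°10′23.2″ N, 135°48′34.2″ E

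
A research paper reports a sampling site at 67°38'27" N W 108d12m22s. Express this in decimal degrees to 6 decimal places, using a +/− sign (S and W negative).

Lat: 38′ + 27″ = 38.45000′; 67 + 38.45000/60 = 67.6408333
N → positive
Longitude: 108° + 12/60 + 22/3600 = 108 + 0.200000 + 0.006111 = 108.2061111
hemisphere W, so the sign is −

67.640833, -108.206111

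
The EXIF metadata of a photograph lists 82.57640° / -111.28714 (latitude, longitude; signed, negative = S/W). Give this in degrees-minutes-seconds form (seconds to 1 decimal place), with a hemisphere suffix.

82°34′35.0″ N, 111°17′13.7″ W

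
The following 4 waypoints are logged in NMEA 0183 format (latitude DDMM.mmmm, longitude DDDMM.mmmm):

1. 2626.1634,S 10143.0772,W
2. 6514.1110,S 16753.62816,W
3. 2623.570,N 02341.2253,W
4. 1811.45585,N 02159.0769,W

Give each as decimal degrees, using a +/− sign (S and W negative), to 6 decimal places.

1. -26.436057, -101.717953
2. -65.235183, -167.893803
3. 26.392833, -23.687088
4. 18.190931, -21.984615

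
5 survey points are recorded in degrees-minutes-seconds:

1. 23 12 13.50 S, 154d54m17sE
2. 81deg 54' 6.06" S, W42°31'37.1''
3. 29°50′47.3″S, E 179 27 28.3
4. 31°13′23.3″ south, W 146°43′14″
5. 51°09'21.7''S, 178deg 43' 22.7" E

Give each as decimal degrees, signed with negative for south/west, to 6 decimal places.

1. -23.203750, 154.904722
2. -81.901683, -42.526972
3. -29.846472, 179.457861
4. -31.223139, -146.720556
5. -51.156028, 178.722972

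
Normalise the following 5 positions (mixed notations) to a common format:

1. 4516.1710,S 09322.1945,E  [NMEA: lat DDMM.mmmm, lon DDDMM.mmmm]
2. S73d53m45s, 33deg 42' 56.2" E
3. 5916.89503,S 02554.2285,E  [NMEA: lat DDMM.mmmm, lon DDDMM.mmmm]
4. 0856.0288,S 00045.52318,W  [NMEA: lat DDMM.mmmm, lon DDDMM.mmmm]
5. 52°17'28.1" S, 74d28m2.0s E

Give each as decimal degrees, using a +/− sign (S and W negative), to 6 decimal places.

Point 1:
  Lat: split at 2 digits → 45° and 16.171′; 45 + 16.171/60 = 45.2695167
  S → negative
  Lon: split at 3 digits → 093° and 22.1945′; 93 + 22.1945/60 = 93.3699083
  E ⇒ keep positive
Point 2:
  φ: 53′ + 45″ = 53.75000′; 73 + 53.75000/60 = 73.8958333
  S → negative
  Lon: 42′ + 56.2″ = 42.93667′; 33 + 42.93667/60 = 33.7156111
  E → positive
Point 3:
  φ: degrees = first 2 digits = 59, minutes = 16.89503; 59 + 16.89503/60 = 59.2815838
  hemisphere S, so the sign is −
  Lon: degrees = first 3 digits = 25, minutes = 54.2285; 25 + 54.2285/60 = 25.9038083
  E ⇒ keep positive
Point 4:
  φ: split at 2 digits → 08° and 56.0288′; 8 + 56.0288/60 = 8.9338133
  hemisphere S, so the sign is −
  Longitude: split at 3 digits → 000° and 45.52318′; 0 + 45.52318/60 = 0.7587197
  hemisphere W, so the sign is −
Point 5:
  Latitude: 52 + 17/60 + 28.1/3600 = 52.2911389
  S → negative
  Longitude: 74° + 28/60 + 2/3600 = 74 + 0.466667 + 0.000556 = 74.4672222
  E ⇒ keep positive

1. -45.269517, 93.369908
2. -73.895833, 33.715611
3. -59.281584, 25.903808
4. -8.933813, -0.758720
5. -52.291139, 74.467222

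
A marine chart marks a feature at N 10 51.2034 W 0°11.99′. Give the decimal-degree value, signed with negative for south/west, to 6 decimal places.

10.853390, -0.199833

φ: 51.2034′ = 0.853390°; total 10.8533900
N ⇒ keep positive
λ: 0 + 11.99/60 = 0.1998333
W → negative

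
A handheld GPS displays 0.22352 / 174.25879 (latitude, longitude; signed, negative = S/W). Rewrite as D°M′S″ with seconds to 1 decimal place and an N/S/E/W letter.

Latitude: whole degrees 0; 13.41120′ → 13′ and 24.672″
λ: 0.258790 × 60 = 15.52740′ → 15′, remainder × 60 = 31.644″

0°13′24.7″ N, 174°15′31.6″ E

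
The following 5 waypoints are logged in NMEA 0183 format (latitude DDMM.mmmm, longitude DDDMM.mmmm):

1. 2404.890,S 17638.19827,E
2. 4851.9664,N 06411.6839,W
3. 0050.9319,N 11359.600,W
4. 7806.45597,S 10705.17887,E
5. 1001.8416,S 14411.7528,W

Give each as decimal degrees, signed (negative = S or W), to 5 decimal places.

Point 1:
  Lat: degrees = first 2 digits = 24, minutes = 4.89; 24 + 4.89/60 = 24.081500
  S → negative
  Lon: degrees = first 3 digits = 176, minutes = 38.19827; 176 + 38.19827/60 = 176.636638
  E ⇒ keep positive
Point 2:
  Latitude: degrees = first 2 digits = 48, minutes = 51.9664; 48 + 51.9664/60 = 48.866107
  N ⇒ keep positive
  Longitude: split at 3 digits → 064° and 11.6839′; 64 + 11.6839/60 = 64.194732
  W ⇒ negate
Point 3:
  Lat: split at 2 digits → 00° and 50.9319′; 0 + 50.9319/60 = 0.848865
  N → positive
  Lon: split at 3 digits → 113° and 59.6′; 113 + 59.6/60 = 113.993333
  hemisphere W, so the sign is −
Point 4:
  Lat: split at 2 digits → 78° and 6.45597′; 78 + 6.45597/60 = 78.107600
  S ⇒ negate
  Longitude: degrees = first 3 digits = 107, minutes = 5.17887; 107 + 5.17887/60 = 107.086315
  E ⇒ keep positive
Point 5:
  φ: degrees = first 2 digits = 10, minutes = 1.8416; 10 + 1.8416/60 = 10.030693
  S ⇒ negate
  Lon: degrees = first 3 digits = 144, minutes = 11.7528; 144 + 11.7528/60 = 144.195880
  hemisphere W, so the sign is −

1. -24.08150, 176.63664
2. 48.86611, -64.19473
3. 0.84887, -113.99333
4. -78.10760, 107.08631
5. -10.03069, -144.19588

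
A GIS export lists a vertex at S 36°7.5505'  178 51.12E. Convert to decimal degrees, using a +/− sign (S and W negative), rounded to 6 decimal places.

Latitude: 36 + 7.5505/60 = 36.1258417
hemisphere S, so the sign is −
Lon: 178 + 51.12/60 = 178.8520000
E → positive

-36.125842, 178.852000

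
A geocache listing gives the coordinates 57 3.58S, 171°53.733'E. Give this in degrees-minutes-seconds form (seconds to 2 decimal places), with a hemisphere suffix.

φ: fractional minutes 0.58000 × 60 = 34.8000″
λ: fractional minutes 0.73300 × 60 = 43.9800″

57°03′34.80″ S, 171°53′43.98″ E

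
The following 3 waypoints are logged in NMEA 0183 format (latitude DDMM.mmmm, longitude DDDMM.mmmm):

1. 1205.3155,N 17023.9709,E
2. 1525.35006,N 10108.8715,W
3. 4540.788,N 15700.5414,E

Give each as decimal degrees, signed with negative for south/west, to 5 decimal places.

Point 1:
  Lat: degrees = first 2 digits = 12, minutes = 5.3155; 12 + 5.3155/60 = 12.088592
  N ⇒ keep positive
  Longitude: degrees = first 3 digits = 170, minutes = 23.9709; 170 + 23.9709/60 = 170.399515
  E → positive
Point 2:
  φ: degrees = first 2 digits = 15, minutes = 25.35006; 15 + 25.35006/60 = 15.422501
  N ⇒ keep positive
  λ: degrees = first 3 digits = 101, minutes = 8.8715; 101 + 8.8715/60 = 101.147858
  hemisphere W, so the sign is −
Point 3:
  Latitude: degrees = first 2 digits = 45, minutes = 40.788; 45 + 40.788/60 = 45.679800
  N → positive
  Longitude: split at 3 digits → 157° and 0.5414′; 157 + 0.5414/60 = 157.009023
  E → positive

1. 12.08859, 170.39952
2. 15.42250, -101.14786
3. 45.67980, 157.00902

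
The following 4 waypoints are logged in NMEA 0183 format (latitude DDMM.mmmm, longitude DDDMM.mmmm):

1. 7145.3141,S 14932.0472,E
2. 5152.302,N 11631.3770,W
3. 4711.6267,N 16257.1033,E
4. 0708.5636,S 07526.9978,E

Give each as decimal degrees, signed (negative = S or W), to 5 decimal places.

1. -71.75524, 149.53412
2. 51.87170, -116.52295
3. 47.19378, 162.95172
4. -7.14273, 75.44996

Point 1:
  Latitude: split at 2 digits → 71° and 45.3141′; 71 + 45.3141/60 = 71.755235
  hemisphere S, so the sign is −
  Longitude: split at 3 digits → 149° and 32.0472′; 149 + 32.0472/60 = 149.534120
  E ⇒ keep positive
Point 2:
  Latitude: split at 2 digits → 51° and 52.302′; 51 + 52.302/60 = 51.871700
  N → positive
  Lon: split at 3 digits → 116° and 31.377′; 116 + 31.377/60 = 116.522950
  W ⇒ negate
Point 3:
  φ: degrees = first 2 digits = 47, minutes = 11.6267; 47 + 11.6267/60 = 47.193778
  N ⇒ keep positive
  Longitude: split at 3 digits → 162° and 57.1033′; 162 + 57.1033/60 = 162.951722
  E ⇒ keep positive
Point 4:
  Lat: degrees = first 2 digits = 7, minutes = 8.5636; 7 + 8.5636/60 = 7.142727
  hemisphere S, so the sign is −
  λ: split at 3 digits → 075° and 26.9978′; 75 + 26.9978/60 = 75.449963
  E ⇒ keep positive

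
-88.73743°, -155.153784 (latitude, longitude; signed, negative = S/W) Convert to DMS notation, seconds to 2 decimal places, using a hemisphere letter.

88°44′14.75″ S, 155°09′13.62″ W

Latitude is negative → S; |value| = 88.737430
Latitude: 0.737430 × 60 = 44.24580′ → 44′, remainder × 60 = 14.7480″
Longitude is negative → W; |value| = 155.153784
Lon: 0.153784° → 9.22704′; 0.22704 × 60 = 13.6224″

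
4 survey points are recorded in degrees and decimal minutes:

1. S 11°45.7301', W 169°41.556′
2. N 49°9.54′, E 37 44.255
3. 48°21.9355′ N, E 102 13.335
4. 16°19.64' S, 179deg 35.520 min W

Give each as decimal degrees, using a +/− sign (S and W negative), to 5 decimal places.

Point 1:
  φ: 11 + 45.7301/60 = 11.762168
  S ⇒ negate
  Lon: 41.556′ = 0.692600°; total 169.692600
  W → negative
Point 2:
  Lat: 49 + 9.54/60 = 49.159000
  N → positive
  Longitude: 37 + 44.255/60 = 37.737583
  E ⇒ keep positive
Point 3:
  Latitude: 21.9355′ = 0.365592°; total 48.365592
  N → positive
  λ: 13.335′ = 0.222250°; total 102.222250
  E → positive
Point 4:
  Latitude: 19.64′ = 0.327333°; total 16.327333
  hemisphere S, so the sign is −
  Longitude: 179 + 35.52/60 = 179.592000
  hemisphere W, so the sign is −

1. -11.76217, -169.69260
2. 49.15900, 37.73758
3. 48.36559, 102.22225
4. -16.32733, -179.59200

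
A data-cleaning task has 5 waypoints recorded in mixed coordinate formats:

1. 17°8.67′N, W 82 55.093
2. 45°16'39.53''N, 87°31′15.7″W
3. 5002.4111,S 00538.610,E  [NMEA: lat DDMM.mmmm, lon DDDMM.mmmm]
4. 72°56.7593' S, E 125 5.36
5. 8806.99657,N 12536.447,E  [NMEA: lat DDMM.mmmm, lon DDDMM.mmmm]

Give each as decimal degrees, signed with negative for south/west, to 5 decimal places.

1. 17.14450, -82.91822
2. 45.27765, -87.52103
3. -50.04019, 5.64350
4. -72.94599, 125.08933
5. 88.11661, 125.60745

Point 1:
  Latitude: 8.67′ = 0.144500°; total 17.144500
  N ⇒ keep positive
  Lon: 55.093′ = 0.918217°; total 82.918217
  W ⇒ negate
Point 2:
  Latitude: 45 + 16/60 + 39.53/3600 = 45.277647
  N → positive
  Longitude: 87 + 31/60 + 15.7/3600 = 87.521028
  hemisphere W, so the sign is −
Point 3:
  Lat: split at 2 digits → 50° and 2.4111′; 50 + 2.4111/60 = 50.040185
  S → negative
  λ: degrees = first 3 digits = 5, minutes = 38.61; 5 + 38.61/60 = 5.643500
  E ⇒ keep positive
Point 4:
  φ: 72 + 56.7593/60 = 72.945988
  S ⇒ negate
  Longitude: 5.36′ = 0.089333°; total 125.089333
  E ⇒ keep positive
Point 5:
  Lat: split at 2 digits → 88° and 6.99657′; 88 + 6.99657/60 = 88.116610
  N ⇒ keep positive
  λ: split at 3 digits → 125° and 36.447′; 125 + 36.447/60 = 125.607450
  E ⇒ keep positive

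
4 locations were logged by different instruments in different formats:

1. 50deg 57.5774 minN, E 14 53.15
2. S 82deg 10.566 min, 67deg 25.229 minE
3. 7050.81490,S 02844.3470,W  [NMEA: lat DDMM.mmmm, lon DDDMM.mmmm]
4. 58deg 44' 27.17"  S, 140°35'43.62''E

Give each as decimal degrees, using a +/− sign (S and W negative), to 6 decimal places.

1. 50.959623, 14.885833
2. -82.176100, 67.420483
3. -70.846915, -28.739117
4. -58.740881, 140.595450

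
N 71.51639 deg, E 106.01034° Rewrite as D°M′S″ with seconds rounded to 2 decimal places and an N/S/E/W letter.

71°30′59.00″ N, 106°00′37.22″ E

φ: whole degrees 71; 30.98340′ → 30′ and 59.0040″
λ: 0.010340 × 60 = 0.62040′ → 0′, remainder × 60 = 37.2240″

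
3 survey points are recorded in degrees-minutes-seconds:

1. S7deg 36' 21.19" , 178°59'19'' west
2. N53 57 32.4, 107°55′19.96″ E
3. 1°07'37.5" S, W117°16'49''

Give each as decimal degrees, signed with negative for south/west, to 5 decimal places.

1. -7.60589, -178.98861
2. 53.95900, 107.92221
3. -1.12708, -117.28028

Point 1:
  φ: 7 + 36/60 + 21.19/3600 = 7.605886
  S ⇒ negate
  Lon: 59′ + 19″ = 59.31667′; 178 + 59.31667/60 = 178.988611
  hemisphere W, so the sign is −
Point 2:
  Latitude: 53° + 57/60 + 32.4/3600 = 53 + 0.950000 + 0.009000 = 53.959000
  N ⇒ keep positive
  Longitude: 107° + 55/60 + 19.96/3600 = 107 + 0.916667 + 0.005544 = 107.922211
  E → positive
Point 3:
  Latitude: 1° + 7/60 + 37.5/3600 = 1 + 0.116667 + 0.010417 = 1.127083
  S ⇒ negate
  λ: 16′ + 49″ = 16.81667′; 117 + 16.81667/60 = 117.280278
  W ⇒ negate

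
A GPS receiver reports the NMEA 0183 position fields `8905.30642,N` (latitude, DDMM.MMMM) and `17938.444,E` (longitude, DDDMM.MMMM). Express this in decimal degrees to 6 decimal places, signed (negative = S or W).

89.088440, 179.640733

Lat: split at 2 digits → 89° and 5.30642′; 89 + 5.30642/60 = 89.0884403
N ⇒ keep positive
λ: degrees = first 3 digits = 179, minutes = 38.444; 179 + 38.444/60 = 179.6407333
E → positive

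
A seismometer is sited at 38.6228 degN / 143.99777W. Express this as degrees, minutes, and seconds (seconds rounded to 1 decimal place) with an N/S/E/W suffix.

38°37′22.1″ N, 143°59′52.0″ W

Latitude: 0.622800 × 60 = 37.36800′ → 37′, remainder × 60 = 22.080″
Longitude: whole degrees 143; 59.86620′ → 59′ and 51.972″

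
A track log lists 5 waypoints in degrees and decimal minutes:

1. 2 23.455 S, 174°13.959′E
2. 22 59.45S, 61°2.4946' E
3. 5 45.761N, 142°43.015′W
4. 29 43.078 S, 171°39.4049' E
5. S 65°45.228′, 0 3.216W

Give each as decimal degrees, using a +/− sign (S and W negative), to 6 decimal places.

Point 1:
  Lat: 23.455′ = 0.390917°; total 2.3909167
  S → negative
  Lon: 174 + 13.959/60 = 174.2326500
  E ⇒ keep positive
Point 2:
  Lat: 22 + 59.45/60 = 22.9908333
  S ⇒ negate
  Lon: 2.4946′ = 0.041577°; total 61.0415767
  E ⇒ keep positive
Point 3:
  Lat: 45.761′ = 0.762683°; total 5.7626833
  N → positive
  Longitude: 43.015′ = 0.716917°; total 142.7169167
  hemisphere W, so the sign is −
Point 4:
  φ: 43.078′ = 0.717967°; total 29.7179667
  S ⇒ negate
  Lon: 39.4049′ = 0.656748°; total 171.6567483
  E → positive
Point 5:
  Lat: 45.228′ = 0.753800°; total 65.7538000
  S → negative
  Longitude: 3.216′ = 0.053600°; total 0.0536000
  W ⇒ negate

1. -2.390917, 174.232650
2. -22.990833, 61.041577
3. 5.762683, -142.716917
4. -29.717967, 171.656748
5. -65.753800, -0.053600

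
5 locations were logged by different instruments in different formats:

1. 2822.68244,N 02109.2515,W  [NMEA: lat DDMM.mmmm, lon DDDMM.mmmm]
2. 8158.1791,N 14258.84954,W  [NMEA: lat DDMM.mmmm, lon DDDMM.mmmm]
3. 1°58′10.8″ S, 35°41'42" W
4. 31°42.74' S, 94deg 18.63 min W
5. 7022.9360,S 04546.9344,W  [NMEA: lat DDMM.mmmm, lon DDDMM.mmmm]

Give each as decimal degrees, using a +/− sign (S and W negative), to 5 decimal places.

1. 28.37804, -21.15419
2. 81.96965, -142.98083
3. -1.96967, -35.69500
4. -31.71233, -94.31050
5. -70.38227, -45.78224

Point 1:
  φ: degrees = first 2 digits = 28, minutes = 22.68244; 28 + 22.68244/60 = 28.378041
  N ⇒ keep positive
  Longitude: split at 3 digits → 021° and 9.2515′; 21 + 9.2515/60 = 21.154192
  hemisphere W, so the sign is −
Point 2:
  φ: split at 2 digits → 81° and 58.1791′; 81 + 58.1791/60 = 81.969652
  N ⇒ keep positive
  Longitude: degrees = first 3 digits = 142, minutes = 58.84954; 142 + 58.84954/60 = 142.980826
  W → negative
Point 3:
  φ: 1° + 58/60 + 10.8/3600 = 1 + 0.966667 + 0.003000 = 1.969667
  S ⇒ negate
  λ: 35 + 41/60 + 42/3600 = 35.695000
  hemisphere W, so the sign is −
Point 4:
  Lat: 31 + 42.74/60 = 31.712333
  hemisphere S, so the sign is −
  Lon: 94 + 18.63/60 = 94.310500
  W ⇒ negate
Point 5:
  Lat: split at 2 digits → 70° and 22.936′; 70 + 22.936/60 = 70.382267
  S → negative
  Longitude: split at 3 digits → 045° and 46.9344′; 45 + 46.9344/60 = 45.782240
  W ⇒ negate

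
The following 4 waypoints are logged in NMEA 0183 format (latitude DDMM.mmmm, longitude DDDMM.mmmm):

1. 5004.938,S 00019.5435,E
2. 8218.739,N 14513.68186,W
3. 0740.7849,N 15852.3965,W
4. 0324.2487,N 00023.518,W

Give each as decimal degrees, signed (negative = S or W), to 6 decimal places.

1. -50.082300, 0.325725
2. 82.312317, -145.228031
3. 7.679748, -158.873275
4. 3.404145, -0.391967

Point 1:
  φ: split at 2 digits → 50° and 4.938′; 50 + 4.938/60 = 50.0823000
  S → negative
  Longitude: degrees = first 3 digits = 0, minutes = 19.5435; 0 + 19.5435/60 = 0.3257250
  E → positive
Point 2:
  φ: split at 2 digits → 82° and 18.739′; 82 + 18.739/60 = 82.3123167
  N → positive
  Longitude: split at 3 digits → 145° and 13.68186′; 145 + 13.68186/60 = 145.2280310
  W ⇒ negate
Point 3:
  Lat: split at 2 digits → 07° and 40.7849′; 7 + 40.7849/60 = 7.6797483
  N ⇒ keep positive
  Longitude: split at 3 digits → 158° and 52.3965′; 158 + 52.3965/60 = 158.8732750
  W ⇒ negate
Point 4:
  φ: degrees = first 2 digits = 3, minutes = 24.2487; 3 + 24.2487/60 = 3.4041450
  N → positive
  λ: degrees = first 3 digits = 0, minutes = 23.518; 0 + 23.518/60 = 0.3919667
  hemisphere W, so the sign is −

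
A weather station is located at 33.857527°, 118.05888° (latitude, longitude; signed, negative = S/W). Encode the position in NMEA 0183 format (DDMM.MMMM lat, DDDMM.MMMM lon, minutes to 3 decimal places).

φ: fractional part 0.857527 → 51.45162 minutes
Longitude: minutes = (118.058880 − 118) × 60 = 3.53280

3351.452,N / 11803.533,E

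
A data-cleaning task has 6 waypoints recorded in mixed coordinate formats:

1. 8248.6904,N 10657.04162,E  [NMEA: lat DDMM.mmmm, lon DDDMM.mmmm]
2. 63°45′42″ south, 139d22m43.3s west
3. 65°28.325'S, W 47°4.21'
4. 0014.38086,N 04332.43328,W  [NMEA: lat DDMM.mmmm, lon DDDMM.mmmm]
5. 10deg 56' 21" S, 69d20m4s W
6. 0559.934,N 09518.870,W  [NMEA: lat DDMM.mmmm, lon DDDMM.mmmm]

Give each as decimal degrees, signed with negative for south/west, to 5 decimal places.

Point 1:
  Latitude: degrees = first 2 digits = 82, minutes = 48.6904; 82 + 48.6904/60 = 82.811507
  N → positive
  Longitude: split at 3 digits → 106° and 57.04162′; 106 + 57.04162/60 = 106.950694
  E ⇒ keep positive
Point 2:
  Lat: 45′ + 42″ = 45.70000′; 63 + 45.70000/60 = 63.761667
  S ⇒ negate
  Lon: 139° + 22/60 + 43.3/3600 = 139 + 0.366667 + 0.012028 = 139.378694
  W → negative
Point 3:
  φ: 28.325′ = 0.472083°; total 65.472083
  S → negative
  Longitude: 47 + 4.21/60 = 47.070167
  W → negative
Point 4:
  Latitude: split at 2 digits → 00° and 14.38086′; 0 + 14.38086/60 = 0.239681
  N ⇒ keep positive
  Lon: degrees = first 3 digits = 43, minutes = 32.43328; 43 + 32.43328/60 = 43.540555
  W → negative
Point 5:
  Lat: 56′ + 21″ = 56.35000′; 10 + 56.35000/60 = 10.939167
  hemisphere S, so the sign is −
  Lon: 69° + 20/60 + 4/3600 = 69 + 0.333333 + 0.001111 = 69.334444
  W ⇒ negate
Point 6:
  φ: split at 2 digits → 05° and 59.934′; 5 + 59.934/60 = 5.998900
  N → positive
  Longitude: split at 3 digits → 095° and 18.87′; 95 + 18.87/60 = 95.314500
  W ⇒ negate

1. 82.81151, 106.95069
2. -63.76167, -139.37869
3. -65.47208, -47.07017
4. 0.23968, -43.54055
5. -10.93917, -69.33444
6. 5.99890, -95.31450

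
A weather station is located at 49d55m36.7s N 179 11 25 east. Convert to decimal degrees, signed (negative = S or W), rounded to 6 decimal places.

Latitude: 49° + 55/60 + 36.7/3600 = 49 + 0.916667 + 0.010194 = 49.9268611
N ⇒ keep positive
Longitude: 179 + 11/60 + 25/3600 = 179.1902778
E → positive

49.926861, 179.190278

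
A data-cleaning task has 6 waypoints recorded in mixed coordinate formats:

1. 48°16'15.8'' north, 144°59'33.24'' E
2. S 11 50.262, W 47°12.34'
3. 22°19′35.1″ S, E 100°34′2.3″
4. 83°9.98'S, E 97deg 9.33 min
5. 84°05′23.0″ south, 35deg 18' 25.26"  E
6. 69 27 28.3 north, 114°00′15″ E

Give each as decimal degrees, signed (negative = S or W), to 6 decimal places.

1. 48.271056, 144.992567
2. -11.837700, -47.205667
3. -22.326417, 100.567306
4. -83.166333, 97.155500
5. -84.089722, 35.307017
6. 69.457861, 114.004167

Point 1:
  φ: 48 + 16/60 + 15.8/3600 = 48.2710556
  N ⇒ keep positive
  Longitude: 59′ + 33.24″ = 59.55400′; 144 + 59.55400/60 = 144.9925667
  E ⇒ keep positive
Point 2:
  Latitude: 11 + 50.262/60 = 11.8377000
  hemisphere S, so the sign is −
  Longitude: 12.34′ = 0.205667°; total 47.2056667
  W ⇒ negate
Point 3:
  φ: 22 + 19/60 + 35.1/3600 = 22.3264167
  hemisphere S, so the sign is −
  λ: 100° + 34/60 + 2.3/3600 = 100 + 0.566667 + 0.000639 = 100.5673056
  E → positive
Point 4:
  φ: 83 + 9.98/60 = 83.1663333
  hemisphere S, so the sign is −
  λ: 97 + 9.33/60 = 97.1555000
  E ⇒ keep positive
Point 5:
  Lat: 84° + 5/60 + 23/3600 = 84 + 0.083333 + 0.006389 = 84.0897222
  S ⇒ negate
  Longitude: 18′ + 25.26″ = 18.42100′; 35 + 18.42100/60 = 35.3070167
  E → positive
Point 6:
  Lat: 69 + 27/60 + 28.3/3600 = 69.4578611
  N ⇒ keep positive
  λ: 114° + 0/60 + 15/3600 = 114 + 0.000000 + 0.004167 = 114.0041667
  E ⇒ keep positive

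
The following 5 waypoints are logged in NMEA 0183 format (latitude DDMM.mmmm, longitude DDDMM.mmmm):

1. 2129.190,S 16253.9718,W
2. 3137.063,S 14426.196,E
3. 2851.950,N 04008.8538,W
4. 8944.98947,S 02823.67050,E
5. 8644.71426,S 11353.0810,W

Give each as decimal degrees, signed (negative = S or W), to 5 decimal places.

Point 1:
  φ: degrees = first 2 digits = 21, minutes = 29.19; 21 + 29.19/60 = 21.486500
  hemisphere S, so the sign is −
  Lon: split at 3 digits → 162° and 53.9718′; 162 + 53.9718/60 = 162.899530
  W → negative
Point 2:
  Lat: split at 2 digits → 31° and 37.063′; 31 + 37.063/60 = 31.617717
  S ⇒ negate
  Lon: degrees = first 3 digits = 144, minutes = 26.196; 144 + 26.196/60 = 144.436600
  E → positive
Point 3:
  Lat: degrees = first 2 digits = 28, minutes = 51.95; 28 + 51.95/60 = 28.865833
  N ⇒ keep positive
  Longitude: degrees = first 3 digits = 40, minutes = 8.8538; 40 + 8.8538/60 = 40.147563
  W ⇒ negate
Point 4:
  φ: split at 2 digits → 89° and 44.98947′; 89 + 44.98947/60 = 89.749825
  S → negative
  Longitude: degrees = first 3 digits = 28, minutes = 23.6705; 28 + 23.6705/60 = 28.394508
  E ⇒ keep positive
Point 5:
  Lat: degrees = first 2 digits = 86, minutes = 44.71426; 86 + 44.71426/60 = 86.745238
  S → negative
  Lon: degrees = first 3 digits = 113, minutes = 53.081; 113 + 53.081/60 = 113.884683
  hemisphere W, so the sign is −

1. -21.48650, -162.89953
2. -31.61772, 144.43660
3. 28.86583, -40.14756
4. -89.74982, 28.39451
5. -86.74524, -113.88468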